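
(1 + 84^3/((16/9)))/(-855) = -333397/855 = -389.94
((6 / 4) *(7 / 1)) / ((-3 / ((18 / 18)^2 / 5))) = -7 / 10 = -0.70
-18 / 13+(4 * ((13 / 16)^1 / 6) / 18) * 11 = -1.05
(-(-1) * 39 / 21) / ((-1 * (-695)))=13 / 4865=0.00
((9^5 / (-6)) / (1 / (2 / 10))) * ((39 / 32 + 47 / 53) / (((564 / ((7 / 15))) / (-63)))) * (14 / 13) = 24108781599 / 103625600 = 232.65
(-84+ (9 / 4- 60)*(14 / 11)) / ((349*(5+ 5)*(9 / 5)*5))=-7 / 1396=-0.01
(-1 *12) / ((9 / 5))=-20 / 3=-6.67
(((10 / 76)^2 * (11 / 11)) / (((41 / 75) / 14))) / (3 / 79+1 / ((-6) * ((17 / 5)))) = -52880625 / 1317289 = -40.14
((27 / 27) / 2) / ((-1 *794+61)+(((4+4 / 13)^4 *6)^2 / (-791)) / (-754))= -34750944445321 / 50447481240174218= -0.00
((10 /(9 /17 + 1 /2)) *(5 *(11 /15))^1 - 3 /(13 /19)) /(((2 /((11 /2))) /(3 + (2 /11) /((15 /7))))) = 4340243 /16380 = 264.97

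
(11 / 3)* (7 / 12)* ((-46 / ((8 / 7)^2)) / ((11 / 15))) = -39445 / 384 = -102.72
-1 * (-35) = 35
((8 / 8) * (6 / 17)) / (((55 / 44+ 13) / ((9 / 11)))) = 72 / 3553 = 0.02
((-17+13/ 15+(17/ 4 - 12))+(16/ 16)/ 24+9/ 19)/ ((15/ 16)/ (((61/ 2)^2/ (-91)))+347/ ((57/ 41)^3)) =-644118015591/ 3557068084630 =-0.18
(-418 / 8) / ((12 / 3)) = -209 / 16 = -13.06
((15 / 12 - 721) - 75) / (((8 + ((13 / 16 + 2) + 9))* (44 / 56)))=-16184 / 317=-51.05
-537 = -537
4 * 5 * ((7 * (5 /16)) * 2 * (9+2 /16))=12775 /16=798.44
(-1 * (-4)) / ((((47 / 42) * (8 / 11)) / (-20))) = -98.30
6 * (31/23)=186/23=8.09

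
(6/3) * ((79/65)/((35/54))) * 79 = 674028/2275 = 296.28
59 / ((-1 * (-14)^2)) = -59 / 196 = -0.30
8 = 8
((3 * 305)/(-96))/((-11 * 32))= 305/11264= 0.03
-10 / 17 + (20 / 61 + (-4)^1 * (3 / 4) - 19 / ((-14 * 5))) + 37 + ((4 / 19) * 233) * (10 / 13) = 1286347961 / 17929730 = 71.74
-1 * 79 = -79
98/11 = 8.91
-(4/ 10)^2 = -4/ 25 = -0.16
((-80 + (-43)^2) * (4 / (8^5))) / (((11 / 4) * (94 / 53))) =93757 / 2117632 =0.04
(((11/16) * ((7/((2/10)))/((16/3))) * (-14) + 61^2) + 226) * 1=497131/128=3883.84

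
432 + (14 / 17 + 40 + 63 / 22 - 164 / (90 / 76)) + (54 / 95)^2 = 337.52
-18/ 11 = -1.64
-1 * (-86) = 86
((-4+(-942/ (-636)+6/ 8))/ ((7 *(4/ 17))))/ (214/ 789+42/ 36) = -5029875/ 6734392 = -0.75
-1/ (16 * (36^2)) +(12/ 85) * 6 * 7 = 10450859/ 1762560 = 5.93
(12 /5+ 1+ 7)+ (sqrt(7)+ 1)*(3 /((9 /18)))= 6*sqrt(7)+ 82 /5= 32.27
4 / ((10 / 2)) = 4 / 5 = 0.80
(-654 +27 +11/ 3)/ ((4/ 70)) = -32725/ 3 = -10908.33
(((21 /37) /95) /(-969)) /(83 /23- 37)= 161 /871944960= 0.00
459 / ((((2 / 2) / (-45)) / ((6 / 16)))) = -61965 / 8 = -7745.62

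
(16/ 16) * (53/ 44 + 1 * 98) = 4365/ 44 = 99.20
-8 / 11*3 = -24 / 11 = -2.18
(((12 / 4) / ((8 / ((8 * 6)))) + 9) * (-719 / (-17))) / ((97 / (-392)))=-7609896 / 1649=-4614.86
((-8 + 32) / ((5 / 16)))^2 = 147456 / 25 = 5898.24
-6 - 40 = -46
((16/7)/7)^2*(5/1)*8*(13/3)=18.48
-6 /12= -1 /2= -0.50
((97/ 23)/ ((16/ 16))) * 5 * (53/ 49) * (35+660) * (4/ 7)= 71459900/ 7889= 9058.17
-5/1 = -5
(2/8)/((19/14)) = 7/38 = 0.18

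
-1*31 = -31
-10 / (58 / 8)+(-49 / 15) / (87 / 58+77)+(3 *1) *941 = 192699743 / 68295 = 2821.58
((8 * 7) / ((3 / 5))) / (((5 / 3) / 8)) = 448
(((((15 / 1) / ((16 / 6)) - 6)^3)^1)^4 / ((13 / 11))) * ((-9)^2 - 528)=-0.00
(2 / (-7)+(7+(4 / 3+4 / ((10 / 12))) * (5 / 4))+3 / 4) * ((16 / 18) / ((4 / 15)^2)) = 31775 / 168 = 189.14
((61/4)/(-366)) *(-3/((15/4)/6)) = 1/5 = 0.20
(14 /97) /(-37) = -14 /3589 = -0.00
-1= -1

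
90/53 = 1.70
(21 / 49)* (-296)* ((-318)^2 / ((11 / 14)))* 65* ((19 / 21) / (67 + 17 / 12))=-887205346560 / 63217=-14034284.24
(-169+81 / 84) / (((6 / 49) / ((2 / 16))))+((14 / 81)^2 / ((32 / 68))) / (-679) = -6986801773 / 40730688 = -171.54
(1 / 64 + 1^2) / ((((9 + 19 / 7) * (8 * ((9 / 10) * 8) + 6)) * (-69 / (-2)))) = 0.00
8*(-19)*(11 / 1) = -1672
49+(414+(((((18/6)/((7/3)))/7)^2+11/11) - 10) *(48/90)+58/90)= 49577792/108045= 458.86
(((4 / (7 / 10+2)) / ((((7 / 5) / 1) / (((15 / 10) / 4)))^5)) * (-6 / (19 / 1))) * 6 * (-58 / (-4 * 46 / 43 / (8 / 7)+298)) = 1578234375 / 2068746469888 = 0.00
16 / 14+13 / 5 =131 / 35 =3.74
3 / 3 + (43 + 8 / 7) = 316 / 7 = 45.14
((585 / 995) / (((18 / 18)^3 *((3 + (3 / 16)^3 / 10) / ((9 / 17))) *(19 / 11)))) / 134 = 79073280 / 176435415671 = 0.00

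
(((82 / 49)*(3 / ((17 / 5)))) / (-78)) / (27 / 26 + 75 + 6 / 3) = -410 / 1690157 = -0.00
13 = 13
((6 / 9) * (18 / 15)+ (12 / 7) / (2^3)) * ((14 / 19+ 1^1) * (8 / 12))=781 / 665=1.17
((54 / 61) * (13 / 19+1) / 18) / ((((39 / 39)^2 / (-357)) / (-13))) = 445536 / 1159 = 384.41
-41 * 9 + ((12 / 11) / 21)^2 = -2187785 / 5929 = -369.00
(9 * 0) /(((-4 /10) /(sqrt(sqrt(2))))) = 0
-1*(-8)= 8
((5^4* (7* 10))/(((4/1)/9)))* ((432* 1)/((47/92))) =3912300000/47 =83240425.53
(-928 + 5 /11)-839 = -19432 /11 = -1766.55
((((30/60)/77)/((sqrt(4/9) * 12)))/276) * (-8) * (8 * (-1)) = 1/5313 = 0.00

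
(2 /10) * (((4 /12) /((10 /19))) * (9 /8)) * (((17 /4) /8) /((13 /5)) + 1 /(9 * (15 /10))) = 59413 /1497600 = 0.04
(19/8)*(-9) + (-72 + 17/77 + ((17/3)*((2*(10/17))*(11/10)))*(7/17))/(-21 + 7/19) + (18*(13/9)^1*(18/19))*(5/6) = 18163573/7312074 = 2.48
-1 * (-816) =816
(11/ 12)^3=0.77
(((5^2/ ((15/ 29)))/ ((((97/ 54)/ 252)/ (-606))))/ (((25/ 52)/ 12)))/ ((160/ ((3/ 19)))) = -101212.51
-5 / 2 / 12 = -5 / 24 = -0.21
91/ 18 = 5.06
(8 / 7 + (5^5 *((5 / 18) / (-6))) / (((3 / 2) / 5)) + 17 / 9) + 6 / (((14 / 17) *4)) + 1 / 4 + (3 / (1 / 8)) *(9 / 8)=-255235 / 567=-450.15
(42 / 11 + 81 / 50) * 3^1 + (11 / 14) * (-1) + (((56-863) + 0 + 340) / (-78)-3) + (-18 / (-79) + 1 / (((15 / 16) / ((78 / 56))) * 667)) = 148316296267 / 7911853950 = 18.75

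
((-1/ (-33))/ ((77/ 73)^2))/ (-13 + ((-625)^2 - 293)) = 5329/ 76368644583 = 0.00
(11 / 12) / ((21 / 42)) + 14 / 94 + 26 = 7891 / 282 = 27.98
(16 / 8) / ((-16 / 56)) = -7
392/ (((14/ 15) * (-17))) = -420/ 17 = -24.71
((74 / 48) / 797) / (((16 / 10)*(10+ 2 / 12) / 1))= 185 / 1555744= 0.00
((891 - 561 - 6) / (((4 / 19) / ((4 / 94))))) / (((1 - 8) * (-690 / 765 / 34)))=2668626 / 7567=352.67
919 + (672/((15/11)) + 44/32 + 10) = 56927/40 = 1423.18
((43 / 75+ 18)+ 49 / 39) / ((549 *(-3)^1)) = -19334 / 1605825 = -0.01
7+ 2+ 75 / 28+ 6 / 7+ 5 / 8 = 737 / 56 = 13.16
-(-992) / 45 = 992 / 45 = 22.04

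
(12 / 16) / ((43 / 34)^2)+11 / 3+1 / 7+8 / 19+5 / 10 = 7671841 / 1475502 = 5.20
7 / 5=1.40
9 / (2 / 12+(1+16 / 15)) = 270 / 67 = 4.03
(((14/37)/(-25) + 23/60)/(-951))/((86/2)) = -4087/453912300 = -0.00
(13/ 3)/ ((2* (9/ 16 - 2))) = -104/ 69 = -1.51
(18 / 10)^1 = 9 / 5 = 1.80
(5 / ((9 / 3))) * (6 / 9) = 1.11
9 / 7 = 1.29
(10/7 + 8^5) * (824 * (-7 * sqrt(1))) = -189014064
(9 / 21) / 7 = 0.06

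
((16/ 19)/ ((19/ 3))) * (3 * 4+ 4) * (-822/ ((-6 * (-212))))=-1.37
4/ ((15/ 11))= 2.93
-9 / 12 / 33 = -1 / 44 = -0.02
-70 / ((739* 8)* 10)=-7 / 5912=-0.00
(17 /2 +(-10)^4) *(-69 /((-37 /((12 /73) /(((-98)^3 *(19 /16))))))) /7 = -447948 /1142254141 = -0.00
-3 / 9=-1 / 3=-0.33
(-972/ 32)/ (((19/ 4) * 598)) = -243/ 22724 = -0.01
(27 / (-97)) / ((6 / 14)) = -0.65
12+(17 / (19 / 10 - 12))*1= 1042 / 101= 10.32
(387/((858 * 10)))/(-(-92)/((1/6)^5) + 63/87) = 1247/19778224180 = 0.00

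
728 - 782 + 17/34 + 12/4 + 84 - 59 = -51/2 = -25.50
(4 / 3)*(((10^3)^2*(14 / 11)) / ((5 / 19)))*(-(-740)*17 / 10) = 267702400000 / 33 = 8112193939.39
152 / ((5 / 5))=152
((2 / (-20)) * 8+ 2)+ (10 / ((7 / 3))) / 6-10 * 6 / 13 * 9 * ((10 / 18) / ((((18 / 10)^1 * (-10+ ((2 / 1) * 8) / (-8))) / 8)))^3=550385111 / 241805655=2.28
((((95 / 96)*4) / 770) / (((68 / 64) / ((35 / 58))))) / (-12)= -95 / 390456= -0.00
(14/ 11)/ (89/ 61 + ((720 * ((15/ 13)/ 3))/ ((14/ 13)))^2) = 41846/ 2174087971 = 0.00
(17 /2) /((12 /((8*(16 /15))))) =272 /45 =6.04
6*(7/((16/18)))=47.25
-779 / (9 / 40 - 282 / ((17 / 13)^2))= 9005240 / 1903719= 4.73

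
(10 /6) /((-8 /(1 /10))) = -1 /48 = -0.02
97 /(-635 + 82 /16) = -776 /5039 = -0.15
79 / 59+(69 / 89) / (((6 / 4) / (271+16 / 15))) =11181299 / 78765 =141.96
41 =41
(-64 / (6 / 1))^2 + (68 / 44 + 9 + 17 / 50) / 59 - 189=-21914767 / 292050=-75.04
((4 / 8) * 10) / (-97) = -5 / 97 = -0.05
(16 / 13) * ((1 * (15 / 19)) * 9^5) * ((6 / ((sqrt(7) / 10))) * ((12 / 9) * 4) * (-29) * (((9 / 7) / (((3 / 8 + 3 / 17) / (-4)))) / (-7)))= -8585229533184 * sqrt(7) / 84721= -268108052.23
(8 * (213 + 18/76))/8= 8103/38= 213.24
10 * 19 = 190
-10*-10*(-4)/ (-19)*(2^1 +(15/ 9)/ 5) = 2800/ 57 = 49.12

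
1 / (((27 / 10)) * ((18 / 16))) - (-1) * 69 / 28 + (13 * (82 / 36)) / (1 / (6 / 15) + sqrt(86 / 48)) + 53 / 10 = 15.81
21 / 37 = 0.57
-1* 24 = -24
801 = 801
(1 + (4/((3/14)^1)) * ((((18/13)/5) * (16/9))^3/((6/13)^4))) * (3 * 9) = 1521319/1125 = 1352.28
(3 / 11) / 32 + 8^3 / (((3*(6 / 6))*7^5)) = 0.02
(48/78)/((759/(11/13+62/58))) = 5776/3719859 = 0.00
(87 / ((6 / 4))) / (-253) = -58 / 253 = -0.23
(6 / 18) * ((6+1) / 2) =7 / 6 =1.17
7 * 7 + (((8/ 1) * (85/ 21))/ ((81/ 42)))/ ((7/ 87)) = 48701/ 189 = 257.68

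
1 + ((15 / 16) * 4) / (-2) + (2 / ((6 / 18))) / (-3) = -23 / 8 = -2.88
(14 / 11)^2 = 196 / 121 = 1.62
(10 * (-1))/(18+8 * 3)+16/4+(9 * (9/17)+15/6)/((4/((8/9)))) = 5758/1071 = 5.38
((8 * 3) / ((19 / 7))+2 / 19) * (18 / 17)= 180 / 19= 9.47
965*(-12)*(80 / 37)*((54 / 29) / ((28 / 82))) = -1025524800 / 7511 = -136536.39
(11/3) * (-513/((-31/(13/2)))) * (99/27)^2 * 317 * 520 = 27096151940/31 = 874069417.42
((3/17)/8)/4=0.01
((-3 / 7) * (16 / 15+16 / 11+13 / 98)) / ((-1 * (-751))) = -42913 / 28335230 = -0.00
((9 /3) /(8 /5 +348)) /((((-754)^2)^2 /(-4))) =-15 /141242963265872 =-0.00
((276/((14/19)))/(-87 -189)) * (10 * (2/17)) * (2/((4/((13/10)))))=-247/238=-1.04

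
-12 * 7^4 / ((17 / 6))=-172872 / 17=-10168.94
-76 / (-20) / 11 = 19 / 55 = 0.35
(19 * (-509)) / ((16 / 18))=-87039 / 8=-10879.88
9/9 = 1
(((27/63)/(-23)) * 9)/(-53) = 27/8533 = 0.00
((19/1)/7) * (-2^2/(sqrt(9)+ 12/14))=-76/27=-2.81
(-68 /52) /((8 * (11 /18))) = -153 /572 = -0.27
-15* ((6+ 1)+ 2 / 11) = -1185 / 11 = -107.73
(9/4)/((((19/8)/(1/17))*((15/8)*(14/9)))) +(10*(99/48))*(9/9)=20.64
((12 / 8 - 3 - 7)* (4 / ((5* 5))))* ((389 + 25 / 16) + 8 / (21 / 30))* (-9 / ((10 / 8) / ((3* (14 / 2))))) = 20665557 / 250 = 82662.23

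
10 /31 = 0.32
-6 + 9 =3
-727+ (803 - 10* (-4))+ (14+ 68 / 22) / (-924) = 294709 / 2541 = 115.98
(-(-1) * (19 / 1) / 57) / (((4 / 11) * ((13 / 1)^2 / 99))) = 363 / 676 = 0.54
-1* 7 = -7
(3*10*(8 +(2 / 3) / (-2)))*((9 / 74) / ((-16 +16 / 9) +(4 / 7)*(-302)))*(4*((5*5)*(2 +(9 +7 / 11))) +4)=-209373255 / 1197394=-174.86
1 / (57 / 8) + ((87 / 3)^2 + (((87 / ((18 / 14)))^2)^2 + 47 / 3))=32266770565 / 1539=20966062.75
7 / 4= 1.75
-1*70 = -70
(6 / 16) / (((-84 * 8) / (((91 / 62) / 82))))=-13 / 1301504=-0.00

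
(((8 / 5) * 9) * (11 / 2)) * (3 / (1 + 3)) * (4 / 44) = 27 / 5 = 5.40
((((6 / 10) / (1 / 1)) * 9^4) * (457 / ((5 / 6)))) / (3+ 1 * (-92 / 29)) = -1565152794 / 125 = -12521222.35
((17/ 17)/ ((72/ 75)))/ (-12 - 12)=-25/ 576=-0.04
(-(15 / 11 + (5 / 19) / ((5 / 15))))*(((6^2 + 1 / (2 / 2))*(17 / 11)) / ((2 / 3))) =-424575 / 2299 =-184.68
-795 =-795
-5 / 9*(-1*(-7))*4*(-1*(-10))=-1400 / 9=-155.56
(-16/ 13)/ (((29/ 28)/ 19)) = -8512/ 377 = -22.58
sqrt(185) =13.60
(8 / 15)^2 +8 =1864 / 225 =8.28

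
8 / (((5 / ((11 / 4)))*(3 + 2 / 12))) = 132 / 95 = 1.39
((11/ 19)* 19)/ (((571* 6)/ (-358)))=-1.15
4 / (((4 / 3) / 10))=30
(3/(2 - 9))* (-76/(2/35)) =570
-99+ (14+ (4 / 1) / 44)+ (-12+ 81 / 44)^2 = 35425 / 1936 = 18.30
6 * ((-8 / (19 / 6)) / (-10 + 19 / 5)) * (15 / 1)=21600 / 589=36.67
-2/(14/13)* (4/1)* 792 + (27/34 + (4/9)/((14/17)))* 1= -1799921/306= -5882.09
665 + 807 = 1472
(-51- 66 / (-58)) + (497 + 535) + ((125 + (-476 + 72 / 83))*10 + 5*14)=-5895194 / 2407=-2449.19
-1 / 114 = -0.01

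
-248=-248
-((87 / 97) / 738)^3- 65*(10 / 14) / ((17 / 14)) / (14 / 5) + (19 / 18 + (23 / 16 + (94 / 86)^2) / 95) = -7141168052494363121191 / 568012636636730575920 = -12.57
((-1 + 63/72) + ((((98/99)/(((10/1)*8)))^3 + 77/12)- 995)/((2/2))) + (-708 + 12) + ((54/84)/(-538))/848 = -10440864782877126449/6197431673664000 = -1684.71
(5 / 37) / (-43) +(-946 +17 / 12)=-18034045 / 19092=-944.59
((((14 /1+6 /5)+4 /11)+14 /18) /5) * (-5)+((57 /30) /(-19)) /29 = -469261 /28710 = -16.34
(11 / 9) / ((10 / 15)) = 11 / 6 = 1.83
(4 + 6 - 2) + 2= 10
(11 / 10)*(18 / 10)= 99 / 50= 1.98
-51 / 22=-2.32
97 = 97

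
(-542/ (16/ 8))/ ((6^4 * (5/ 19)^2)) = -97831/ 32400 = -3.02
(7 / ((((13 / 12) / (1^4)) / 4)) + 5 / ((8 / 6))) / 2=1539 / 104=14.80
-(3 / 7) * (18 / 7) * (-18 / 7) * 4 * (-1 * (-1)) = 3888 / 343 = 11.34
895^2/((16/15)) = 750960.94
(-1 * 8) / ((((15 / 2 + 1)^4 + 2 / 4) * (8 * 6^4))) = -1 / 6765849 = -0.00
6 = 6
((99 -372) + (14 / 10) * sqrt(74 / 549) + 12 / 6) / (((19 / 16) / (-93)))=403248 / 19 -3472 * sqrt(4514) / 5795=21183.33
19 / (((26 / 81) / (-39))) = -4617 / 2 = -2308.50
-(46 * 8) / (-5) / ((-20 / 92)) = -8464 / 25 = -338.56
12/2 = 6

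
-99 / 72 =-11 / 8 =-1.38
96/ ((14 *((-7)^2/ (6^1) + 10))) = 288/ 763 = 0.38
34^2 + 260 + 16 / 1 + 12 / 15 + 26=7294 / 5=1458.80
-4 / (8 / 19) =-19 / 2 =-9.50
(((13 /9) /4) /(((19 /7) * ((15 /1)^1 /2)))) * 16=728 /2565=0.28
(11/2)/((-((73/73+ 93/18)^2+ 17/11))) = -2178/15671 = -0.14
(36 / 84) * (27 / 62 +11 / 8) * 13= 10.09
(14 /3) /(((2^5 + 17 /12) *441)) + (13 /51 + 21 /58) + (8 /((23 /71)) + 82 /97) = 1453687089479 /55572688458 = 26.16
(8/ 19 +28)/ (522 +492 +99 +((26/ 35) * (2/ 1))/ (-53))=1001700/ 39226697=0.03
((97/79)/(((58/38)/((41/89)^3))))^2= 16134436820088409/2608496259222472441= 0.01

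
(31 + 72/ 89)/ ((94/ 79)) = 223649/ 8366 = 26.73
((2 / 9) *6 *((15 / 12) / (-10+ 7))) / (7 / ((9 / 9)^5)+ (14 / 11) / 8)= -0.08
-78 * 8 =-624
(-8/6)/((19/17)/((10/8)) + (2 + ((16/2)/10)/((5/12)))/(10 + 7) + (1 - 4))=1700/2391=0.71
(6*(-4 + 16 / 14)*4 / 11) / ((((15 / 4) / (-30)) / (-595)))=-326400 / 11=-29672.73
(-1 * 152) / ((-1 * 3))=152 / 3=50.67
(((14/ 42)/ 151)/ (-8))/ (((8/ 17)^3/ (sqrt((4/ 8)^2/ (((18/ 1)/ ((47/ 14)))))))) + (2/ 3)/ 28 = 1/ 42 - 4913*sqrt(329)/ 155860992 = 0.02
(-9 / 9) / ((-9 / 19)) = 19 / 9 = 2.11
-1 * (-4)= 4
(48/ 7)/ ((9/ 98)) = 224/ 3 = 74.67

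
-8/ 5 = -1.60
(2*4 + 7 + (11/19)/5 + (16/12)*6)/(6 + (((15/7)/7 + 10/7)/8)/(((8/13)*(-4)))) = 27546624/7045105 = 3.91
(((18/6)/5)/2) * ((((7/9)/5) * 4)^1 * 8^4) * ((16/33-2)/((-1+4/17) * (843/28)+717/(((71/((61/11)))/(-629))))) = 3875995648/117932325543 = 0.03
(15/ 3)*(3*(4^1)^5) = 15360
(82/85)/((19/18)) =1476/1615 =0.91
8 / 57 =0.14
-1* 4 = -4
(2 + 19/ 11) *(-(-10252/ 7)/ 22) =248.13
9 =9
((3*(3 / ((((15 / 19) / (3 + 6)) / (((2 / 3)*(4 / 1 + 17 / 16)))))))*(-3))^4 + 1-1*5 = 2981326469512732481 / 2560000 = 1164580652153.41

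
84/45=28/15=1.87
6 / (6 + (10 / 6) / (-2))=36 / 31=1.16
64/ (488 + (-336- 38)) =32/ 57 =0.56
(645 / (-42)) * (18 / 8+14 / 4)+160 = 4015 / 56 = 71.70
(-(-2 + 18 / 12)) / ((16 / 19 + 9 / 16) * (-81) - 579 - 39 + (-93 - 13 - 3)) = -152 / 255595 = -0.00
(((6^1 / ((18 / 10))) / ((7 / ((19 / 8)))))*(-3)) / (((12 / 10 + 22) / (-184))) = 10925 / 406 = 26.91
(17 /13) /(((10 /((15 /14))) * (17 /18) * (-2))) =-27 /364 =-0.07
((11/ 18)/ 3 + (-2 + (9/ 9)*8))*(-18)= -335/ 3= -111.67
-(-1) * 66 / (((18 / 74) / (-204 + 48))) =-42328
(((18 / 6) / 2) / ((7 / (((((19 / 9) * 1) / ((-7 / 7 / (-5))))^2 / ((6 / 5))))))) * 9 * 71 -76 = 3184723 / 252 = 12637.79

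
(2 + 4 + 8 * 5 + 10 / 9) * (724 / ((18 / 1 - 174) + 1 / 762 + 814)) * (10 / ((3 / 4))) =3118876160 / 4512573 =691.15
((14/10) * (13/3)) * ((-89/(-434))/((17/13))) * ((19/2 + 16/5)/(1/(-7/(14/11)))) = -21012277/316200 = -66.45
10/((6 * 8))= 5/24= 0.21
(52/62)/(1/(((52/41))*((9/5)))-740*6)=-0.00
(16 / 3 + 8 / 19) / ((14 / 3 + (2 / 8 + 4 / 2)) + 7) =1312 / 3173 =0.41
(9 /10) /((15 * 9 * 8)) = 1 /1200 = 0.00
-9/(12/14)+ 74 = 127/2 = 63.50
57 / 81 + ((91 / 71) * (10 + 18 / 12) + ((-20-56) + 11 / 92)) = -10658963 / 176364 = -60.44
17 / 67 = 0.25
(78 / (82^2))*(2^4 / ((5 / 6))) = 1872 / 8405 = 0.22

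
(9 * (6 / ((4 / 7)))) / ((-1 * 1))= -189 / 2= -94.50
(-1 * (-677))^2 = 458329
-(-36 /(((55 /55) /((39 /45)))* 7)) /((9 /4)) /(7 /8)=1664 /735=2.26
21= 21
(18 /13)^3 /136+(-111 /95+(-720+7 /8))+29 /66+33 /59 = -39751507252709 /55266062280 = -719.28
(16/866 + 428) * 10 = 1853320/433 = 4280.18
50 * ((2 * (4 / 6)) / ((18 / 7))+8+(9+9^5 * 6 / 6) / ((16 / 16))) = 79739800 / 27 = 2953325.93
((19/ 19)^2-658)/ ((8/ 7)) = -4599/ 8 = -574.88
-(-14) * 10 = 140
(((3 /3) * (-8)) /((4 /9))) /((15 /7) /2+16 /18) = -2268 /247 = -9.18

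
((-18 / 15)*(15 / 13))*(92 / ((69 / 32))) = -768 / 13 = -59.08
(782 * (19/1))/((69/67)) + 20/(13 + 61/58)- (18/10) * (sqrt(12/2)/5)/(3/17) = 7055662/489- 51 * sqrt(6)/25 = 14423.76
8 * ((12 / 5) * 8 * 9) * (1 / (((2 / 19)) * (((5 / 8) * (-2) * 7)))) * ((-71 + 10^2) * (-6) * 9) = 411319296 / 175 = 2350395.98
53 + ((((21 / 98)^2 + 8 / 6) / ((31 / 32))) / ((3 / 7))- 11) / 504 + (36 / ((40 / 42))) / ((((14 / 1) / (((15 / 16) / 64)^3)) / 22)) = 6999954446418373 / 132112120283136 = 52.98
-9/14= -0.64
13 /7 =1.86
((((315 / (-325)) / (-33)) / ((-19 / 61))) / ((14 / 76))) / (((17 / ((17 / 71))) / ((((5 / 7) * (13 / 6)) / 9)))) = -61 / 49203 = -0.00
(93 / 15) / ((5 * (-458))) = -31 / 11450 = -0.00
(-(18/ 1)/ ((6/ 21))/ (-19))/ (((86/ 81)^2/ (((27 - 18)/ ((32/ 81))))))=67.01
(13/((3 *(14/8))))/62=26/651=0.04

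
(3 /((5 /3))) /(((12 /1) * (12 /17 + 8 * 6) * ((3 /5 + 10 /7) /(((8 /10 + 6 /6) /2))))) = 357 /261280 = 0.00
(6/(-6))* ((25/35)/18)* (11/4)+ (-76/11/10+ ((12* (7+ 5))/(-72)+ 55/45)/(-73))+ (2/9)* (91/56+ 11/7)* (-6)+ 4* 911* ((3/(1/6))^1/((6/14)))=309691589299/2023560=153042.95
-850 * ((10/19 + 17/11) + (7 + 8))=-3032800/209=-14511.00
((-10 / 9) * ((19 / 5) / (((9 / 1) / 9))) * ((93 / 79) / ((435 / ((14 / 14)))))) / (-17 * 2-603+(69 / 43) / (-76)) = 3849704 / 214621624575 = 0.00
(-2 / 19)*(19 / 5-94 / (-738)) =-14492 / 35055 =-0.41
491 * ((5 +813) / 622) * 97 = 19479443 / 311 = 62634.86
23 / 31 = 0.74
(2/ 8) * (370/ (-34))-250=-17185/ 68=-252.72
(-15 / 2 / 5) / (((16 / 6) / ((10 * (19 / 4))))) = -855 / 32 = -26.72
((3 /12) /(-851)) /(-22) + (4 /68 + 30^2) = 1145861305 /1273096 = 900.06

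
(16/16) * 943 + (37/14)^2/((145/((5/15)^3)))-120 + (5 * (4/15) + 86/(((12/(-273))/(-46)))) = 69692377969/767340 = 90823.34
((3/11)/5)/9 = 1/165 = 0.01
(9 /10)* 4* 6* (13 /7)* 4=5616 /35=160.46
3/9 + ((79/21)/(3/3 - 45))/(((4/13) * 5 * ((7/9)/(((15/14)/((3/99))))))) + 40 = 1244909/32928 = 37.81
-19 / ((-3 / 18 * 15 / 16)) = 608 / 5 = 121.60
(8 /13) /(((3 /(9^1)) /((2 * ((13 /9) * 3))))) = 16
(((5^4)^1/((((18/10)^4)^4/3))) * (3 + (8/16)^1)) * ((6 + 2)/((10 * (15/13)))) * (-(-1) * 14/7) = 1388549804687500/1853020188851841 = 0.75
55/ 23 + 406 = 9393/ 23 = 408.39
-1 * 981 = -981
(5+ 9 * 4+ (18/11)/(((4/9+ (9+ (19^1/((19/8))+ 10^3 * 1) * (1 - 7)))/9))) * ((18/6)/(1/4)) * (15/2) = 2205813510/597817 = 3689.78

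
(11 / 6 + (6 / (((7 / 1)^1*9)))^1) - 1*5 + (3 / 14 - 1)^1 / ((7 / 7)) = -27 / 7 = -3.86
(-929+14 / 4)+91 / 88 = -81353 / 88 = -924.47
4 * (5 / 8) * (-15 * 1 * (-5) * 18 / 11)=3375 / 11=306.82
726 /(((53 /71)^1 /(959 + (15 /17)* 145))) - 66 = 952407522 /901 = 1057056.07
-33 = -33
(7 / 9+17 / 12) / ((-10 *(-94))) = 79 / 33840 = 0.00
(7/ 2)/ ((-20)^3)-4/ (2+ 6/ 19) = -304077/ 176000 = -1.73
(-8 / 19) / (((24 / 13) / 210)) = -47.89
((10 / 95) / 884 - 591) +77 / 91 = -4956111 / 8398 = -590.15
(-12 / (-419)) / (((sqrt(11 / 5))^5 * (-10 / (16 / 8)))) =-60 * sqrt(55) / 557689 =-0.00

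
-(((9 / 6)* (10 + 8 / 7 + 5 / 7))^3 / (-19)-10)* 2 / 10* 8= 15959609 / 32585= 489.78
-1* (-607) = 607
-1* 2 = -2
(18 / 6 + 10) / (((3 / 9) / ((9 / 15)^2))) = 351 / 25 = 14.04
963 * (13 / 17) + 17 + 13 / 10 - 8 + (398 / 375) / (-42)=199925309 / 267750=746.69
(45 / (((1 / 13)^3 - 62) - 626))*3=-19773 / 100769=-0.20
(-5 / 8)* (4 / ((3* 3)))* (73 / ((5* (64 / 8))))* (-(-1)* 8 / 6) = -73 / 108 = -0.68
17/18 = 0.94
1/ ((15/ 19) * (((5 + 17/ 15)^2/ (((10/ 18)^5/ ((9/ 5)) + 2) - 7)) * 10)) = -12547505/ 749686104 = -0.02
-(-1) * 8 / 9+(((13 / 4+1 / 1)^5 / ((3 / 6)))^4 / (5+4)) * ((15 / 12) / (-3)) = -20321157033231265542241349 / 7421703487488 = -2738071800832.52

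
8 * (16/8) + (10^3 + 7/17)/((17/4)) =72652/289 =251.39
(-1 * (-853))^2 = 727609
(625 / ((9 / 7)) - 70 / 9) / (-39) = -1435 / 117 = -12.26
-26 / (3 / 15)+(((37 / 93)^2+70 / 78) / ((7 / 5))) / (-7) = -130.11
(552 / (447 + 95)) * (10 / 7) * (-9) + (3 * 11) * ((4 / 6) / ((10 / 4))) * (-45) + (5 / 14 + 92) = -1201701 / 3794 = -316.74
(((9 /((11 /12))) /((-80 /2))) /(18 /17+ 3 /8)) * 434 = -265608 /3575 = -74.30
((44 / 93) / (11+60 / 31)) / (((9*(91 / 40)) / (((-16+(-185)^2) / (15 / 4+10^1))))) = 23168 / 5213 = 4.44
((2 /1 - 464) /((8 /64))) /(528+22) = -168 /25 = -6.72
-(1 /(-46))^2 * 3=-3 /2116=-0.00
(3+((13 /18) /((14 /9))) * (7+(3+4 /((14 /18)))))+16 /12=3341 /294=11.36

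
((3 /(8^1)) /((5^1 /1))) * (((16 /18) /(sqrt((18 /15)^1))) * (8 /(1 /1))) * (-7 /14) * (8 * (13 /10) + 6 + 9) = -254 * sqrt(30) /225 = -6.18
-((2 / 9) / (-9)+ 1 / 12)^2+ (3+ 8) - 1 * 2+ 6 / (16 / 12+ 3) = 10.38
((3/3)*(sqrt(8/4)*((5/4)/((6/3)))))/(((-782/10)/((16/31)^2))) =-800*sqrt(2)/375751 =-0.00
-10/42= -5/21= -0.24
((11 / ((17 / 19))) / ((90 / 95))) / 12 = 3971 / 3672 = 1.08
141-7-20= 114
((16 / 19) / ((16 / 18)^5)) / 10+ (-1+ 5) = 1615529 / 389120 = 4.15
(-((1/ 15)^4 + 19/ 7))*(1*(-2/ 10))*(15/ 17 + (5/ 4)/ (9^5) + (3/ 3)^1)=1.02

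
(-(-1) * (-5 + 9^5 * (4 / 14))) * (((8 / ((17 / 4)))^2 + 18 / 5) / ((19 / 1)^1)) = 1218646286 / 192185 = 6341.01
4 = 4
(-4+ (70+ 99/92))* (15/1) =92565/92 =1006.14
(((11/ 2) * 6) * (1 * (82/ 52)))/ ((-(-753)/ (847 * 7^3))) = 131024971/ 6526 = 20077.38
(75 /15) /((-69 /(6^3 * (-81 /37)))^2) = 170061120 /724201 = 234.83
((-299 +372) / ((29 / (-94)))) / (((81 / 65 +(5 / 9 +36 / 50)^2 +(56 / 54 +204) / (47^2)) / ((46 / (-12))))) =305.81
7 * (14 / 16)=49 / 8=6.12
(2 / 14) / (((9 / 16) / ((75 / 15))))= 80 / 63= 1.27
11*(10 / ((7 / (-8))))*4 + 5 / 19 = -66845 / 133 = -502.59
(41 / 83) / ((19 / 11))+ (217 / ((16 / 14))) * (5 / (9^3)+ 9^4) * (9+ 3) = 5728718733074 / 383211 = 14949254.41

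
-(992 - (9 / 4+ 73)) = -3667 / 4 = -916.75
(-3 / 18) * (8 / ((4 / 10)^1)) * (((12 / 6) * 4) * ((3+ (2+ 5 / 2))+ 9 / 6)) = -240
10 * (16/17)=160/17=9.41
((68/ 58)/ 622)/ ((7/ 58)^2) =1972/ 15239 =0.13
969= 969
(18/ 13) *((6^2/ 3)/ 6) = 36/ 13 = 2.77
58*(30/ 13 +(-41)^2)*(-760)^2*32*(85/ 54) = 997013288704000/ 351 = 2840493700011.40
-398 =-398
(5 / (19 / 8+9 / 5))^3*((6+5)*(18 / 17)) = 1584000000 / 79176871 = 20.01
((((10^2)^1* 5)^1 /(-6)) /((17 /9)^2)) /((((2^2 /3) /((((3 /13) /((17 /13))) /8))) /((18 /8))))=-273375 /314432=-0.87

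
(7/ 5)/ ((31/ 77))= 539/ 155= 3.48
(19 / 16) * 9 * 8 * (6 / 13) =513 / 13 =39.46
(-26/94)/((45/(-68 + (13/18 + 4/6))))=15587/38070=0.41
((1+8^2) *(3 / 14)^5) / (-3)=-5265 / 537824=-0.01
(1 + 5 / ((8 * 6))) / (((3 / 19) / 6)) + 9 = 1223 / 24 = 50.96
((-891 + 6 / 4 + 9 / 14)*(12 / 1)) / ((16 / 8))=-37332 / 7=-5333.14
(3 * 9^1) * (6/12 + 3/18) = 18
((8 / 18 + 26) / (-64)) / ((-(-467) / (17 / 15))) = -2023 / 2017440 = -0.00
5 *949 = 4745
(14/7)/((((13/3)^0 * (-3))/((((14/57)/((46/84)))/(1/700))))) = -274400/1311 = -209.31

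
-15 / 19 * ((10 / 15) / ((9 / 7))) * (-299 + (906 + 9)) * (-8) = 344960 / 171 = 2017.31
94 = 94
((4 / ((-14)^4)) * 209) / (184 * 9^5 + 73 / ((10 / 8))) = 0.00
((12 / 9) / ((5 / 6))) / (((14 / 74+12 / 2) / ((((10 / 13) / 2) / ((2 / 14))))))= 2072 / 2977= 0.70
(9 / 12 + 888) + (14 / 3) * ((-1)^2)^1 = 10721 / 12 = 893.42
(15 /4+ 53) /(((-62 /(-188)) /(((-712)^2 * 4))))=10817171072 /31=348941002.32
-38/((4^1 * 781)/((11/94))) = -19/13348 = -0.00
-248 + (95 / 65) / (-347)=-1118747 / 4511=-248.00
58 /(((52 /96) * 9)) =464 /39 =11.90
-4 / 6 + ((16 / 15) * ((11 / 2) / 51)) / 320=-20389 / 30600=-0.67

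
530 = 530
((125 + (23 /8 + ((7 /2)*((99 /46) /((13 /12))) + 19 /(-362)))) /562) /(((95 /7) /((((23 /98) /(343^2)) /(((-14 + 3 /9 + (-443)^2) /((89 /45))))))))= 21197041 /59663915037900438720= 0.00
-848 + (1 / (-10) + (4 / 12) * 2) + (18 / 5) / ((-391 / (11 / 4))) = -994069 / 1173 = -847.46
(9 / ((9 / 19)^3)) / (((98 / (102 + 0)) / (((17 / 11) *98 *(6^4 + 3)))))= 1716629366 / 99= 17339690.57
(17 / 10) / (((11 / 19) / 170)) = 5491 / 11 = 499.18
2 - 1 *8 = -6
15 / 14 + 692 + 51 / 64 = 693.87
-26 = -26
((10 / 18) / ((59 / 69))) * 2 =230 / 177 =1.30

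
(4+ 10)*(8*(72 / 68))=2016 / 17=118.59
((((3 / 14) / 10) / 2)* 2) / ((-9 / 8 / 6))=-4 / 35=-0.11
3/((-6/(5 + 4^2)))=-21/2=-10.50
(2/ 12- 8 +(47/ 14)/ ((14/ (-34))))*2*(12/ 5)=-3760/ 49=-76.73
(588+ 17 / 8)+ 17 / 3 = 14299 / 24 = 595.79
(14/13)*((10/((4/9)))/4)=315/52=6.06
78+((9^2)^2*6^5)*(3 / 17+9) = 7958861742 / 17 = 468168337.76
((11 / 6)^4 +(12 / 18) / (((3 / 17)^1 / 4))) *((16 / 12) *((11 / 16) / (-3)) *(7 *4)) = -2635325 / 11664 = -225.94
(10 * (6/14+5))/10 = 38/7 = 5.43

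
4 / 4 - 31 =-30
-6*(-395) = 2370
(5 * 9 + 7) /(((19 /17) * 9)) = 884 /171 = 5.17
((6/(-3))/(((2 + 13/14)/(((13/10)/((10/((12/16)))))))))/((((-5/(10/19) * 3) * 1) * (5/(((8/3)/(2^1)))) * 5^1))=182/1460625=0.00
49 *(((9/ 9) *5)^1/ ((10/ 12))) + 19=313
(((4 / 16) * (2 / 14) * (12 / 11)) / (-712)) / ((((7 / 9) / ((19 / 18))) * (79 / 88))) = -57 / 689038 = -0.00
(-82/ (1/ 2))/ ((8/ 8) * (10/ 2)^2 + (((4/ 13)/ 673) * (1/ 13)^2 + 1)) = -121243642/ 19221555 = -6.31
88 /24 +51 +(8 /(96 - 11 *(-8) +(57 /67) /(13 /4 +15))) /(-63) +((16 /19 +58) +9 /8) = 247035640655 /2155011768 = 114.63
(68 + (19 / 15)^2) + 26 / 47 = 741917 / 10575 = 70.16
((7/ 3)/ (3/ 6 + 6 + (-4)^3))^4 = 38416/ 14166950625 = 0.00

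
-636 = -636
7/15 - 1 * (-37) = 562/15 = 37.47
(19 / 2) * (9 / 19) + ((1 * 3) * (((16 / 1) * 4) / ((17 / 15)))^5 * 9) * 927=40815926496473578713 / 2839714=14373252551656.11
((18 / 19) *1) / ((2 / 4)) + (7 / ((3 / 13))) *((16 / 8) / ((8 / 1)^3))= 29377 / 14592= 2.01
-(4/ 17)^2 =-16/ 289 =-0.06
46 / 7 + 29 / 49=351 / 49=7.16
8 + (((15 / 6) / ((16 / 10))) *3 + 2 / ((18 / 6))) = 13.35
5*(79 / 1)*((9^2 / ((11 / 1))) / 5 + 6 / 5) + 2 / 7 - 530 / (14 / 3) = 72568 / 77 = 942.44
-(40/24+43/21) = -26/7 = -3.71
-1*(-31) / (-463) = -31 / 463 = -0.07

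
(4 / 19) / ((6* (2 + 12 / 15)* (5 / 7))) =1 / 57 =0.02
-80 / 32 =-5 / 2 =-2.50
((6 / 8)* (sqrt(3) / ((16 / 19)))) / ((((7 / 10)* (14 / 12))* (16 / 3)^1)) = 2565* sqrt(3) / 12544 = 0.35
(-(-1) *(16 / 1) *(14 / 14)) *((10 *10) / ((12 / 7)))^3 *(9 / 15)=17150000 / 9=1905555.56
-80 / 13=-6.15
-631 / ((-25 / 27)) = 17037 / 25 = 681.48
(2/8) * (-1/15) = -1/60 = -0.02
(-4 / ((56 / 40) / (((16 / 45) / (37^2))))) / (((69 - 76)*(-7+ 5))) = -0.00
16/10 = 8/5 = 1.60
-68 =-68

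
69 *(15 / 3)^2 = 1725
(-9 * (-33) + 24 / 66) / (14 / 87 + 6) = 284577 / 5896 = 48.27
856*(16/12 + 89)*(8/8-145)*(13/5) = -144753024/5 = -28950604.80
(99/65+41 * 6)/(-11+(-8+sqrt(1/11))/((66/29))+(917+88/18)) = 96855651288/355054864031 - 277149114 * sqrt(11)/23078566162015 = 0.27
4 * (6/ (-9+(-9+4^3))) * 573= 6876/ 23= 298.96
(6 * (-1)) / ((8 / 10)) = -15 / 2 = -7.50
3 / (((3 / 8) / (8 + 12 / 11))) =72.73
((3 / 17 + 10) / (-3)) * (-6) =346 / 17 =20.35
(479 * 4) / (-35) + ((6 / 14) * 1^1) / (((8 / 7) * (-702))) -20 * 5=-10138787 / 65520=-154.74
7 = 7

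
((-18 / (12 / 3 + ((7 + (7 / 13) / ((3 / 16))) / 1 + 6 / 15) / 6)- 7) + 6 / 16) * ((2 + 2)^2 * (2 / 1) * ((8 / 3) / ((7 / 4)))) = -66902912 / 140343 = -476.71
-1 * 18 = -18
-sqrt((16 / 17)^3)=-64 * sqrt(17) / 289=-0.91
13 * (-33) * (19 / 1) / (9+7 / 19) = -154869 / 178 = -870.05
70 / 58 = 35 / 29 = 1.21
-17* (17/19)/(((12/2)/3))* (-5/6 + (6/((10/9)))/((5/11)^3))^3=-2773040753376879697/2003906250000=-1383817.61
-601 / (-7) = 601 / 7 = 85.86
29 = 29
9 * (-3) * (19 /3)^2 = -1083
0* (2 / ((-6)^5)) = 0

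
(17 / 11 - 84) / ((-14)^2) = -0.42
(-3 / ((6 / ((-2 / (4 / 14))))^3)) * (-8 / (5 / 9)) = -343 / 5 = -68.60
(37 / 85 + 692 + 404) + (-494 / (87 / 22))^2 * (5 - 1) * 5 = 201498228893 / 643365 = 313194.27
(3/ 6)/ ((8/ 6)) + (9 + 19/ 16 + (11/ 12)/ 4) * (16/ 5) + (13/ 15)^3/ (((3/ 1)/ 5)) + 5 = 644651/ 16200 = 39.79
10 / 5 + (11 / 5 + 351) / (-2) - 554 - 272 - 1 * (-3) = -4988 / 5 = -997.60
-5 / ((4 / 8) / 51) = -510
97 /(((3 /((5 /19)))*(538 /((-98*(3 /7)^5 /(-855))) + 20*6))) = 873 /33320699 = 0.00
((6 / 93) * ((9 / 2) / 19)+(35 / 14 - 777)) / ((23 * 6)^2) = -0.04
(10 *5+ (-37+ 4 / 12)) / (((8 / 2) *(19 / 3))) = 10 / 19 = 0.53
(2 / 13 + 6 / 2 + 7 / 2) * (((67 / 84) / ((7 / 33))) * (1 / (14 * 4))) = 127501 / 285376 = 0.45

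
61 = 61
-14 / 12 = -7 / 6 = -1.17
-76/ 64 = -19/ 16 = -1.19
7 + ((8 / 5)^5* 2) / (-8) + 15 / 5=23058 / 3125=7.38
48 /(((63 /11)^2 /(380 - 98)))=181984 /441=412.66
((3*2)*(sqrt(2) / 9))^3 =0.84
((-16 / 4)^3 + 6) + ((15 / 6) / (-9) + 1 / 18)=-524 / 9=-58.22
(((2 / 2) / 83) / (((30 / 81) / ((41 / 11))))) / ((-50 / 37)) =-0.09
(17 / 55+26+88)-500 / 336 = 521233 / 4620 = 112.82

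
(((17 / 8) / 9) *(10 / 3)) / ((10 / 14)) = 1.10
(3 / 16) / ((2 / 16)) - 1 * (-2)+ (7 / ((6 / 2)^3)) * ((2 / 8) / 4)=3.52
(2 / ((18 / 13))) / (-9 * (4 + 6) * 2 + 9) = -13 / 1539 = -0.01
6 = 6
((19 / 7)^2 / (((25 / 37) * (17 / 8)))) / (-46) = -0.11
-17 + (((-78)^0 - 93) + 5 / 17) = -1848 / 17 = -108.71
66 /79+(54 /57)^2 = 49422 /28519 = 1.73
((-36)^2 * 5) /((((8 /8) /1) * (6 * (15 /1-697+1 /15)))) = -16200 /10229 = -1.58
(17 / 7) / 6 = 17 / 42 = 0.40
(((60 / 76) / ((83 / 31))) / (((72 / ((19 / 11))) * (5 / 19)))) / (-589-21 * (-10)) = -589 / 8304648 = -0.00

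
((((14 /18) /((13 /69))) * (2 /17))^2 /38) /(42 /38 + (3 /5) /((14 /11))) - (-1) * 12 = 12.00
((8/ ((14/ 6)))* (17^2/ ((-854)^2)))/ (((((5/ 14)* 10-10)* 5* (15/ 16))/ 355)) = -656608/ 41024025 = -0.02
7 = 7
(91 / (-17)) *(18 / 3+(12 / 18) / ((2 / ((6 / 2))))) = -637 / 17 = -37.47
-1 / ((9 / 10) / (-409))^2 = -16728100 / 81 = -206519.75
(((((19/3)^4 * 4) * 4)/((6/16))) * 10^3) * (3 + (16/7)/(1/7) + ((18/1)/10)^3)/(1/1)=414224777216/243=1704628712.82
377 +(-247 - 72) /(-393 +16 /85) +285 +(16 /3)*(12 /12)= 66926123 /100167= 668.15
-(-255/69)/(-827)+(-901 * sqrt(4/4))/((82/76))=-651244483/779861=-835.08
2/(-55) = -2/55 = -0.04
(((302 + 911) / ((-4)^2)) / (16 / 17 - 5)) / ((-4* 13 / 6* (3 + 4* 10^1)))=20621 / 411424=0.05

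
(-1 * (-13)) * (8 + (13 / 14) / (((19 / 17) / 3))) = 36283 / 266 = 136.40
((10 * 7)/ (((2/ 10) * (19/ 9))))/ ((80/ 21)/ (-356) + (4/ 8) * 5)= 2354940/ 35359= 66.60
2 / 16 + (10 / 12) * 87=581 / 8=72.62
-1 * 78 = -78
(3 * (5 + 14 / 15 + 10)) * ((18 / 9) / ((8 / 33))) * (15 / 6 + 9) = 181401 / 40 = 4535.02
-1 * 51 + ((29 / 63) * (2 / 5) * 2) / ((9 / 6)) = -47963 / 945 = -50.75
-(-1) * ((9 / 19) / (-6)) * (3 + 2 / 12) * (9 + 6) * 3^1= -45 / 4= -11.25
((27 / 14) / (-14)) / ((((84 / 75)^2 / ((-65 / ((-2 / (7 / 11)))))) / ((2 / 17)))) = -1096875 / 4105024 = -0.27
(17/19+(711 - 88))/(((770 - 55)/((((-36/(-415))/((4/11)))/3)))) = 35562/512525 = 0.07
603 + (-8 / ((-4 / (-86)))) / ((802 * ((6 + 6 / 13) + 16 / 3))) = 55613013 / 92230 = 602.98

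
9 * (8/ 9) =8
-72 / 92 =-18 / 23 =-0.78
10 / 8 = 5 / 4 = 1.25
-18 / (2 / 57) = -513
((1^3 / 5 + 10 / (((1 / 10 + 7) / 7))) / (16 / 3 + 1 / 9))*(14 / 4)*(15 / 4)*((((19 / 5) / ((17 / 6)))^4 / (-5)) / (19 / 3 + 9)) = -1.02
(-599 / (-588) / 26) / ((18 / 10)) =2995 / 137592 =0.02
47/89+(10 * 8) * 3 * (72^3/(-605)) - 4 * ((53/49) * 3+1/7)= -78138129297/527681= -148078.35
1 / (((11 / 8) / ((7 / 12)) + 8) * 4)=7 / 290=0.02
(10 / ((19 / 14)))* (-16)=-2240 / 19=-117.89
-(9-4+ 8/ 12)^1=-17/ 3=-5.67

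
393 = 393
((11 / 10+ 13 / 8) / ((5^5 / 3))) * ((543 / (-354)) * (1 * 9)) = -532683 / 14750000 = -0.04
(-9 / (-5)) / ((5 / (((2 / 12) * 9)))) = 27 / 50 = 0.54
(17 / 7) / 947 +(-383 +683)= 1988717 / 6629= 300.00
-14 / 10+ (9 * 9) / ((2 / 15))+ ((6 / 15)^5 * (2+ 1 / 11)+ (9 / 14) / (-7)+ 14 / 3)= 3085924442 / 5053125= 610.70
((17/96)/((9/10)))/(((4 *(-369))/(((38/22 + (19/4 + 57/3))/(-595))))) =1121/196390656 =0.00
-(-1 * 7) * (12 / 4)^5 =1701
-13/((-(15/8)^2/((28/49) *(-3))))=-3328/525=-6.34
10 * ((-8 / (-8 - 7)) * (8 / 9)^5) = 524288 / 177147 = 2.96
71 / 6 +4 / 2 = 83 / 6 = 13.83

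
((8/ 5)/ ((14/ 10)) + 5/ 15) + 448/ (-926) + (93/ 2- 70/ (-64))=15116897/ 311136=48.59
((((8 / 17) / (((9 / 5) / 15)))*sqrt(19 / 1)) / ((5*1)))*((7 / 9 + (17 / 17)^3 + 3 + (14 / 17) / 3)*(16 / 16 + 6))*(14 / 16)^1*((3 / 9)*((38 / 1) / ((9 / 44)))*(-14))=-4433124080*sqrt(19) / 210681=-91719.42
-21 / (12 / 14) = -49 / 2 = -24.50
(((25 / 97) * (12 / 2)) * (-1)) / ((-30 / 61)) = 305 / 97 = 3.14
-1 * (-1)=1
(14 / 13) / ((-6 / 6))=-14 / 13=-1.08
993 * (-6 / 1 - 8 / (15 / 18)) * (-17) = 1316718 / 5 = 263343.60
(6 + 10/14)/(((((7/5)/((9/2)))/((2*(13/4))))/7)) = 27495/28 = 981.96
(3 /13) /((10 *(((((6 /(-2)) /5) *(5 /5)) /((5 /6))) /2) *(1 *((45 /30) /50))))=-2.14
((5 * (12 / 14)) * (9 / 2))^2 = 18225 / 49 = 371.94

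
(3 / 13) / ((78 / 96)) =48 / 169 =0.28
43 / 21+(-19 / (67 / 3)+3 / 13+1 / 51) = 150006 / 103649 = 1.45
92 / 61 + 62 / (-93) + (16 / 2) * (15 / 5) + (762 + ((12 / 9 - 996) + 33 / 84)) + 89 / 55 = -58002529 / 281820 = -205.81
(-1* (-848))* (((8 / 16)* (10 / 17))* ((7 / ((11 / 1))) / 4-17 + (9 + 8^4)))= 1019634.97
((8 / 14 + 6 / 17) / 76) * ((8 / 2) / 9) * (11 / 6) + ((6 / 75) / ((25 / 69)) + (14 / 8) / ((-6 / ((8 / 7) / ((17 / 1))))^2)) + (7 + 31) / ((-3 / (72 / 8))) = -73793391863 / 648624375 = -113.77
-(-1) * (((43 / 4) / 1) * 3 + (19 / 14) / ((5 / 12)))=4971 / 140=35.51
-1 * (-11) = 11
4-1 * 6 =-2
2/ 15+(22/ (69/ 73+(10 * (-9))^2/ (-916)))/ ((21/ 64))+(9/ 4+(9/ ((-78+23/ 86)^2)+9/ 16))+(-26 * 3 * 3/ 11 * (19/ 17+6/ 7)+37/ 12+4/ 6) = -289959476755781993/ 6619856370850800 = -43.80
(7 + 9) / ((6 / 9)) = 24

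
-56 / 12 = -14 / 3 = -4.67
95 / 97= 0.98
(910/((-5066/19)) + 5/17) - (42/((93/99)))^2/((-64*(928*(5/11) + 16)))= -81660038359/26795816704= -3.05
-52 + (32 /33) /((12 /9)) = -564 /11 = -51.27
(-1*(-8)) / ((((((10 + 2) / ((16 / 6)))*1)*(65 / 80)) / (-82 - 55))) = -35072 / 117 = -299.76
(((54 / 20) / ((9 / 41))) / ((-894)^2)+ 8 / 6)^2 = 1402014660489 / 788615041600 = 1.78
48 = 48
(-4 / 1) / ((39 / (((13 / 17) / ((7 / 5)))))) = -20 / 357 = -0.06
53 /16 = 3.31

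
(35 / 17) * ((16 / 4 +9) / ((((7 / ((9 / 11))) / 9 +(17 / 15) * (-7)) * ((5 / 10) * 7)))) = -26325 / 24038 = -1.10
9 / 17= 0.53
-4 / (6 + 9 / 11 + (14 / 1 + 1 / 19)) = -418 / 2181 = -0.19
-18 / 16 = -9 / 8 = -1.12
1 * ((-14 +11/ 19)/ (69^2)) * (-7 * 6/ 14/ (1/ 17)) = 1445/ 10051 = 0.14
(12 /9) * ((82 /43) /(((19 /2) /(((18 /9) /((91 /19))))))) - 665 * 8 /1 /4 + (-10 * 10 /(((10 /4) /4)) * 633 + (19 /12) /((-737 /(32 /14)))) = -887744163770 /8651643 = -102609.89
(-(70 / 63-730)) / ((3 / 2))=13120 / 27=485.93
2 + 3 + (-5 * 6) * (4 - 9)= 155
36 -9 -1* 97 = -70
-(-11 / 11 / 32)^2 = -1 / 1024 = -0.00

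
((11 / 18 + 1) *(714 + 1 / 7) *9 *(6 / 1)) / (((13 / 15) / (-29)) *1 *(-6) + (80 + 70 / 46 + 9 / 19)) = 27558262245 / 36449014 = 756.08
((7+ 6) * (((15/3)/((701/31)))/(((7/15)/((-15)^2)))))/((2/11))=74806875/9814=7622.47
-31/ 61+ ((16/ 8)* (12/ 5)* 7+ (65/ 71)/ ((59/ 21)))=42695902/ 1277645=33.42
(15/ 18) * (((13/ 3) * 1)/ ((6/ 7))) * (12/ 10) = 91/ 18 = 5.06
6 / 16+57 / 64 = 81 / 64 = 1.27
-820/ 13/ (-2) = 31.54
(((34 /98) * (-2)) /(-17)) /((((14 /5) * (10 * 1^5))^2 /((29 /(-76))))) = -29 /1459808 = -0.00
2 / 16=1 / 8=0.12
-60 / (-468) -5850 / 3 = -1949.87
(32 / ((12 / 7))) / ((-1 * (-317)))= 56 / 951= 0.06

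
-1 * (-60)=60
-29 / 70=-0.41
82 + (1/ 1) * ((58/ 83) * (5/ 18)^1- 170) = -65591/ 747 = -87.81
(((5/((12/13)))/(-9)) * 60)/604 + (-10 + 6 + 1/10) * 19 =-2015663/27180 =-74.16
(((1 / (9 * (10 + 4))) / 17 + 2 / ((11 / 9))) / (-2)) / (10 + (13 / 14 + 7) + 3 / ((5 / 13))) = -192835 / 6062166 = -0.03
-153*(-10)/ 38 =765/ 19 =40.26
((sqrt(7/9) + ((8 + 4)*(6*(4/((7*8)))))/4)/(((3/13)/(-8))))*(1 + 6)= -312 -728*sqrt(7)/9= -526.01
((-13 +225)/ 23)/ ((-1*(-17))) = 212/ 391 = 0.54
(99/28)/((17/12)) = 297/119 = 2.50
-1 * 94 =-94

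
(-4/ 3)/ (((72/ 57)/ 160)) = -1520/ 9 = -168.89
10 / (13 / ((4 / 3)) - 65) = -0.18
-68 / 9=-7.56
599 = 599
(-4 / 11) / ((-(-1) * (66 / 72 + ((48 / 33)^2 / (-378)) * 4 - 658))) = 33264 / 60109403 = 0.00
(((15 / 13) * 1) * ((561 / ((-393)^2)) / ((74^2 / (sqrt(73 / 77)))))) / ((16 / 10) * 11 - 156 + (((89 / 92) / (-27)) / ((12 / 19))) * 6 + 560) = 527850 * sqrt(5621) / 22371178164735491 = 0.00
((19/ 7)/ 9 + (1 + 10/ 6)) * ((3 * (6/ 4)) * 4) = 374/ 7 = 53.43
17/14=1.21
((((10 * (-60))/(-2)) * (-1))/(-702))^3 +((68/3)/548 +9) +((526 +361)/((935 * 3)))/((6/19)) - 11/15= 3851829291019/410317234470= 9.39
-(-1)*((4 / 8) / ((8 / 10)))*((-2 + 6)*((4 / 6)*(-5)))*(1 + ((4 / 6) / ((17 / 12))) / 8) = -8.82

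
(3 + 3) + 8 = 14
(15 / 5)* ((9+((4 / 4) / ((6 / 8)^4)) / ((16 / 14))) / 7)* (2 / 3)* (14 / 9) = 3812 / 729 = 5.23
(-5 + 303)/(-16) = -149/8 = -18.62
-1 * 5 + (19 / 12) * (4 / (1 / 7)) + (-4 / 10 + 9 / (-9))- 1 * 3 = 524 / 15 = 34.93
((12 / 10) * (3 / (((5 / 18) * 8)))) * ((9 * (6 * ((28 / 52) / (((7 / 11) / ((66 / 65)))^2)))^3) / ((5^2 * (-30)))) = -1921408721225838675072 / 177604652584912109375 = -10.82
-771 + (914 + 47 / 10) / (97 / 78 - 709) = -213173568 / 276025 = -772.30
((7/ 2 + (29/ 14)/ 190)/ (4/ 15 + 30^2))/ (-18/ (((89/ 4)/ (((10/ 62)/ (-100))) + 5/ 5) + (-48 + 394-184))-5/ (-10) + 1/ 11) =21881277/ 3322883704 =0.01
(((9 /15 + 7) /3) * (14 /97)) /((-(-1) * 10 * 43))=266 /312825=0.00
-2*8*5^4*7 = -70000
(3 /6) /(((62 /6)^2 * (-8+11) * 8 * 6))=1 /30752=0.00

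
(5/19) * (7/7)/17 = 5/323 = 0.02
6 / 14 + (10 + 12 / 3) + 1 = 108 / 7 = 15.43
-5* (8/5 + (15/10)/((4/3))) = -109/8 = -13.62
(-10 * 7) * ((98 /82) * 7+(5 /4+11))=-118335 /82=-1443.11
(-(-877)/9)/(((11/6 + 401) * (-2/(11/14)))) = -9647/101514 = -0.10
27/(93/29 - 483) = -87/1546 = -0.06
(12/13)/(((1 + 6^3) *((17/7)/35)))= 420/6851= 0.06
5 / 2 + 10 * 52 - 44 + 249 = 1455 / 2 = 727.50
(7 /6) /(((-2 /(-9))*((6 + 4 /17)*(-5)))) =-357 /2120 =-0.17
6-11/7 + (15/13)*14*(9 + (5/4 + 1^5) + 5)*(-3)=-10963/14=-783.07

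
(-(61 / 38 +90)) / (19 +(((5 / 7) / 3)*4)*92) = -73101 / 85082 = -0.86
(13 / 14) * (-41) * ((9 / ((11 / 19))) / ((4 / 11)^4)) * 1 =-121311333 / 3584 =-33848.03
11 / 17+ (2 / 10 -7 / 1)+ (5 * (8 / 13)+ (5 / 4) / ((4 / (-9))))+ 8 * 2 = 178771 / 17680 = 10.11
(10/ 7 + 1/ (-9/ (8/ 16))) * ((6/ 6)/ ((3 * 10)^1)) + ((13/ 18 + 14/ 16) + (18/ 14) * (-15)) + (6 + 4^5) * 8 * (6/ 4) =93308221/ 7560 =12342.36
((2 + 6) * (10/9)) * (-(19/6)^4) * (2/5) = -260642/729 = -357.53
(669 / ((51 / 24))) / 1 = 5352 / 17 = 314.82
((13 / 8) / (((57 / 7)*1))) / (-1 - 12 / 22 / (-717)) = -0.20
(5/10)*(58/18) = 29/18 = 1.61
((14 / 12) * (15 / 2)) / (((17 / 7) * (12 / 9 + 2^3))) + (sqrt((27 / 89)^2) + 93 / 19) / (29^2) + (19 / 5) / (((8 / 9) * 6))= 1068309057 / 967049080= 1.10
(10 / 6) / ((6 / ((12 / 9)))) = 10 / 27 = 0.37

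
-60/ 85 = -12/ 17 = -0.71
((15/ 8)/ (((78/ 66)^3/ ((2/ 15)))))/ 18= 1331/ 158184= 0.01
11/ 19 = 0.58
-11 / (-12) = 11 / 12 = 0.92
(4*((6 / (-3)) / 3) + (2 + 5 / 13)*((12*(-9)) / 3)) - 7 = -3725 / 39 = -95.51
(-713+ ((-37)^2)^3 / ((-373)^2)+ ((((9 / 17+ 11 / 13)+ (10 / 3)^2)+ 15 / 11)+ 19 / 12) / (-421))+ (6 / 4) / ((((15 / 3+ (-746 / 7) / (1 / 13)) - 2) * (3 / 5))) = 879417905865369795631 / 49605286251966588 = 17728.31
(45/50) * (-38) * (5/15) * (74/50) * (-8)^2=-134976/125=-1079.81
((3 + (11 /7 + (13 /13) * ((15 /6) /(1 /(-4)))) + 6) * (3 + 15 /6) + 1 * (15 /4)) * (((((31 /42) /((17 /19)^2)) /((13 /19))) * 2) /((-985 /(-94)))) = 1928757659 /1087989630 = 1.77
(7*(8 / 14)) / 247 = 4 / 247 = 0.02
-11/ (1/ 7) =-77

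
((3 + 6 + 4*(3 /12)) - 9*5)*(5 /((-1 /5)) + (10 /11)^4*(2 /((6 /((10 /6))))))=113547875 /131769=861.72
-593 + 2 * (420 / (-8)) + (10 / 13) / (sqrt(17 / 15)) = -697.28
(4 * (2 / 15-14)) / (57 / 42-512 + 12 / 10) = 11648 / 106983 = 0.11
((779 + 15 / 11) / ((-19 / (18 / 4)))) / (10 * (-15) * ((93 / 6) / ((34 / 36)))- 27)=72964 / 982509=0.07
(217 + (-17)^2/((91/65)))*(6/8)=2223/7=317.57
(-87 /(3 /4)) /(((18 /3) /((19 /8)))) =-551 /12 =-45.92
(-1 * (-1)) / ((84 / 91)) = 13 / 12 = 1.08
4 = 4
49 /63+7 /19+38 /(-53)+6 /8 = 42749 /36252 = 1.18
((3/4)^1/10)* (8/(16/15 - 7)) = -9/89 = -0.10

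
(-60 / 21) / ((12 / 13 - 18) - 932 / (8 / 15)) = 520 / 321153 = 0.00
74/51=1.45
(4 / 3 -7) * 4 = -68 / 3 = -22.67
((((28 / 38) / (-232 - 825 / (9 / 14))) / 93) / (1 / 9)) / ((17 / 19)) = -0.00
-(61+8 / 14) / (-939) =431 / 6573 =0.07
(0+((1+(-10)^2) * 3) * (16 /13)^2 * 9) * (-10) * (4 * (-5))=139622400 /169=826168.05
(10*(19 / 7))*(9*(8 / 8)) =1710 / 7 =244.29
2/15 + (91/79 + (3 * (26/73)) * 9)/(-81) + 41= 95761948/2335635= 41.00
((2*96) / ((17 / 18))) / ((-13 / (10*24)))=-829440 / 221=-3753.12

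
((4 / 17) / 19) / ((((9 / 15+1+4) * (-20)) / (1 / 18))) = -0.00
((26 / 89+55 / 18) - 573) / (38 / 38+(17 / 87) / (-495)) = -4366709655 / 7662544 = -569.88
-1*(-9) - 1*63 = -54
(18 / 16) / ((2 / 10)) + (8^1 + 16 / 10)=609 / 40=15.22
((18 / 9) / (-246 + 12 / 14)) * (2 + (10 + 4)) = -56 / 429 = -0.13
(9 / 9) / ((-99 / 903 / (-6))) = 602 / 11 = 54.73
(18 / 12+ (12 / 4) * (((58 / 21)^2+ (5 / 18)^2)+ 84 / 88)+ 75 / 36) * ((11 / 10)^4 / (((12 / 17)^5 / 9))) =2222.78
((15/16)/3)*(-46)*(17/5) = -391/8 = -48.88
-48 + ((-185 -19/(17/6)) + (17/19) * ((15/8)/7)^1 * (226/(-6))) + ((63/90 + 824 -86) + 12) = 45397883/90440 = 501.97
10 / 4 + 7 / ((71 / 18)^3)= 1871203 / 715822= 2.61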